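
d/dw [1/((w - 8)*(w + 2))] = 2*(3 - w)/(w^4 - 12*w^3 + 4*w^2 + 192*w + 256)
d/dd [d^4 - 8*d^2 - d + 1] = 4*d^3 - 16*d - 1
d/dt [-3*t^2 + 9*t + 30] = 9 - 6*t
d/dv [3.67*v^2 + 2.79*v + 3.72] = 7.34*v + 2.79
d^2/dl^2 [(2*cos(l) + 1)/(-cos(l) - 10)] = 19*(sin(l)^2 + 10*cos(l) + 1)/(cos(l) + 10)^3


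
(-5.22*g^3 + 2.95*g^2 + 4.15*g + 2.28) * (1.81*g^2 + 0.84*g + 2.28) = -9.4482*g^5 + 0.954700000000001*g^4 - 1.9121*g^3 + 14.3388*g^2 + 11.3772*g + 5.1984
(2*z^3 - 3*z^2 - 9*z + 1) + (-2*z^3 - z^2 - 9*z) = -4*z^2 - 18*z + 1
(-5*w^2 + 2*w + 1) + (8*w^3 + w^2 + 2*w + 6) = 8*w^3 - 4*w^2 + 4*w + 7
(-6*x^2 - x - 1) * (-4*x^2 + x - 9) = 24*x^4 - 2*x^3 + 57*x^2 + 8*x + 9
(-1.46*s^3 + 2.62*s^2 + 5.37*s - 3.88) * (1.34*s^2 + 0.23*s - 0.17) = -1.9564*s^5 + 3.175*s^4 + 8.0466*s^3 - 4.4095*s^2 - 1.8053*s + 0.6596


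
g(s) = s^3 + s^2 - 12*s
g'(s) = 3*s^2 + 2*s - 12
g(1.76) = -12.57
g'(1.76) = 0.81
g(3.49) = 12.81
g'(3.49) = 31.52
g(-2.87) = 19.04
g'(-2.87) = 6.97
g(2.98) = -0.42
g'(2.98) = 20.60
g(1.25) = -11.48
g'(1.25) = -4.81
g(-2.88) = 18.97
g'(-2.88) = 7.12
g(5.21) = 106.04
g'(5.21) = 79.85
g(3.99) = 31.56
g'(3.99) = 43.74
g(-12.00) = -1440.00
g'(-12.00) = 396.00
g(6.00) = 180.00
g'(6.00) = 108.00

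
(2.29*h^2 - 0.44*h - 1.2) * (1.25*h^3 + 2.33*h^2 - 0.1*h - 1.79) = 2.8625*h^5 + 4.7857*h^4 - 2.7542*h^3 - 6.8511*h^2 + 0.9076*h + 2.148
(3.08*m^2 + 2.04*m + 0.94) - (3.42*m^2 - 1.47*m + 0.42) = -0.34*m^2 + 3.51*m + 0.52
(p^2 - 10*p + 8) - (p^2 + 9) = -10*p - 1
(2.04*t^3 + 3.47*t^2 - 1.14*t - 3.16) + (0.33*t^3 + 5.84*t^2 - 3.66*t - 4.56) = 2.37*t^3 + 9.31*t^2 - 4.8*t - 7.72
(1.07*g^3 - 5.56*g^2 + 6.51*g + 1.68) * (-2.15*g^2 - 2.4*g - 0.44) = -2.3005*g^5 + 9.386*g^4 - 1.1233*g^3 - 16.7896*g^2 - 6.8964*g - 0.7392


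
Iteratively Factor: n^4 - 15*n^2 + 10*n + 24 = (n - 2)*(n^3 + 2*n^2 - 11*n - 12) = (n - 3)*(n - 2)*(n^2 + 5*n + 4) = (n - 3)*(n - 2)*(n + 4)*(n + 1)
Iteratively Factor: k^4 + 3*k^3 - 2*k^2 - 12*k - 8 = (k + 2)*(k^3 + k^2 - 4*k - 4) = (k + 2)^2*(k^2 - k - 2) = (k - 2)*(k + 2)^2*(k + 1)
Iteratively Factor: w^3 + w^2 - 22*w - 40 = (w - 5)*(w^2 + 6*w + 8) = (w - 5)*(w + 2)*(w + 4)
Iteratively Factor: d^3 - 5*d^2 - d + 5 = (d + 1)*(d^2 - 6*d + 5) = (d - 1)*(d + 1)*(d - 5)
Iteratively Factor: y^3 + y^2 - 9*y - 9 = (y + 1)*(y^2 - 9) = (y + 1)*(y + 3)*(y - 3)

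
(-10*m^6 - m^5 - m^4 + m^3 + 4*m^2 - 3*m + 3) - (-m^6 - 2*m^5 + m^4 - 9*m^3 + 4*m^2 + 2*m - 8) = -9*m^6 + m^5 - 2*m^4 + 10*m^3 - 5*m + 11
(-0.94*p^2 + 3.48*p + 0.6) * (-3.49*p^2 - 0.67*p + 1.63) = 3.2806*p^4 - 11.5154*p^3 - 5.9578*p^2 + 5.2704*p + 0.978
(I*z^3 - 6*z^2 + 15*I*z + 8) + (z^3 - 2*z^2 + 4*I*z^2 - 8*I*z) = z^3 + I*z^3 - 8*z^2 + 4*I*z^2 + 7*I*z + 8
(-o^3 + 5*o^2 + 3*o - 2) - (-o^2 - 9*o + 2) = -o^3 + 6*o^2 + 12*o - 4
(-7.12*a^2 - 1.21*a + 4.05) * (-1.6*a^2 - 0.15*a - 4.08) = 11.392*a^4 + 3.004*a^3 + 22.7511*a^2 + 4.3293*a - 16.524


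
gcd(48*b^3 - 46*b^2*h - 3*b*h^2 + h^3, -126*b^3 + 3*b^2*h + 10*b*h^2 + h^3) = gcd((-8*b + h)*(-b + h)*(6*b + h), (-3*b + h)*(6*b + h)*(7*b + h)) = 6*b + h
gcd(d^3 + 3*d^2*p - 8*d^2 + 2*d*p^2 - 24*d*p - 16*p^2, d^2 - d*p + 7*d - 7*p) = 1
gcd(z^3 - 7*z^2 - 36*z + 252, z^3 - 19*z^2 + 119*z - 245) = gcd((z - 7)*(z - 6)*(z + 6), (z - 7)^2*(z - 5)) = z - 7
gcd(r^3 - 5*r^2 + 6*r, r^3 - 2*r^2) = r^2 - 2*r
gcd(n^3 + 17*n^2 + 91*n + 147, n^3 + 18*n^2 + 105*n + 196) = n^2 + 14*n + 49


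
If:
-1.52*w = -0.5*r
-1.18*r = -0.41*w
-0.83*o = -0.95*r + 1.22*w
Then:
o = 0.00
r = 0.00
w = 0.00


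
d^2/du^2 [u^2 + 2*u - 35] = 2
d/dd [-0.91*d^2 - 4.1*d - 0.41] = -1.82*d - 4.1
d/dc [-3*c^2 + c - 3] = 1 - 6*c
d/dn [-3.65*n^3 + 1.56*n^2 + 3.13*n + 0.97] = -10.95*n^2 + 3.12*n + 3.13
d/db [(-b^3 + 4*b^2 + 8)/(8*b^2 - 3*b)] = 2*(-4*b^4 + 3*b^3 - 6*b^2 - 64*b + 12)/(b^2*(64*b^2 - 48*b + 9))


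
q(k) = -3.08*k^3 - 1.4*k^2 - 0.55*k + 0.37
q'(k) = -9.24*k^2 - 2.8*k - 0.55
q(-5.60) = 500.44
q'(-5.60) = -274.64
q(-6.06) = 637.73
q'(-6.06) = -322.91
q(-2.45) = 38.61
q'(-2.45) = -49.15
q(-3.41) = 108.09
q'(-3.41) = -98.45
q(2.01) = -31.40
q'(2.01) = -43.51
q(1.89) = -26.46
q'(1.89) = -38.85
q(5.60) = -587.51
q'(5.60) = -306.00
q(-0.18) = 0.44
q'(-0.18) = -0.35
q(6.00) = -718.61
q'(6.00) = -349.99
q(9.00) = -2363.30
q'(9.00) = -774.19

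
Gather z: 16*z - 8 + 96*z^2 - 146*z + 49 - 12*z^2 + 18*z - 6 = 84*z^2 - 112*z + 35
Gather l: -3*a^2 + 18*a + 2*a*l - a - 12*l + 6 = -3*a^2 + 17*a + l*(2*a - 12) + 6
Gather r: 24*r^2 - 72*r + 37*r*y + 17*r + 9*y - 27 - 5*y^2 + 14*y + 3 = 24*r^2 + r*(37*y - 55) - 5*y^2 + 23*y - 24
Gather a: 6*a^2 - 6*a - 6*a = 6*a^2 - 12*a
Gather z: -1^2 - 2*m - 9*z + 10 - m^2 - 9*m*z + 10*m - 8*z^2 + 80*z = -m^2 + 8*m - 8*z^2 + z*(71 - 9*m) + 9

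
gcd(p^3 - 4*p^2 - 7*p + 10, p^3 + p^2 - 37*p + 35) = p^2 - 6*p + 5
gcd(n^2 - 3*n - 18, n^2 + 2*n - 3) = n + 3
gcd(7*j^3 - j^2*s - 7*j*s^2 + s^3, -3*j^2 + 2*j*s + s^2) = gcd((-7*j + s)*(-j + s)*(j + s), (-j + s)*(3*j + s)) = -j + s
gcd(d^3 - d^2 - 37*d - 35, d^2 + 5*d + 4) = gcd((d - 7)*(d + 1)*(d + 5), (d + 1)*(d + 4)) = d + 1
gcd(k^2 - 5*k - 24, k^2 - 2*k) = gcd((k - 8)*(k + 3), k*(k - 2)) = 1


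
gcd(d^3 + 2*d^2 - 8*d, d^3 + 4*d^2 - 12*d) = d^2 - 2*d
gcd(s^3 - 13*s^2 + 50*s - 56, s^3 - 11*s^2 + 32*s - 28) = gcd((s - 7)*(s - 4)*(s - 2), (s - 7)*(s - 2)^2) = s^2 - 9*s + 14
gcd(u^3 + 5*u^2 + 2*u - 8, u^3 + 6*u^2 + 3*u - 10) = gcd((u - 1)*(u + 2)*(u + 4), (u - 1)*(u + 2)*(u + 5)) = u^2 + u - 2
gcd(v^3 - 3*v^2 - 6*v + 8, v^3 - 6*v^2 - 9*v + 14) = v^2 + v - 2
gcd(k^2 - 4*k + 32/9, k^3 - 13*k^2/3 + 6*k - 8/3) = k - 4/3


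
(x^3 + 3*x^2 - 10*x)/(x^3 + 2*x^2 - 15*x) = (x - 2)/(x - 3)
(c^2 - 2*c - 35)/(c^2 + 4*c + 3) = (c^2 - 2*c - 35)/(c^2 + 4*c + 3)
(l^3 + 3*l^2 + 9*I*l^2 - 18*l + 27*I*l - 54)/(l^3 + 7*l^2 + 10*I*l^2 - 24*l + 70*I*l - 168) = (l^2 + 3*l*(1 + I) + 9*I)/(l^2 + l*(7 + 4*I) + 28*I)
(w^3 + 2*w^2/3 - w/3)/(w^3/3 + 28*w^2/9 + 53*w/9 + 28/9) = 3*w*(3*w - 1)/(3*w^2 + 25*w + 28)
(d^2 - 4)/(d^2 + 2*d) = (d - 2)/d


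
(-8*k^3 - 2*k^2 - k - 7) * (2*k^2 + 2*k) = -16*k^5 - 20*k^4 - 6*k^3 - 16*k^2 - 14*k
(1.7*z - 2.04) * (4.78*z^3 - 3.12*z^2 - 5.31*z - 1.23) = 8.126*z^4 - 15.0552*z^3 - 2.6622*z^2 + 8.7414*z + 2.5092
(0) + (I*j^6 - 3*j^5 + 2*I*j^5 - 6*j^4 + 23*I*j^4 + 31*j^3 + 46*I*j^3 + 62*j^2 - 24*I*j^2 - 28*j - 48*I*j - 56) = I*j^6 - 3*j^5 + 2*I*j^5 - 6*j^4 + 23*I*j^4 + 31*j^3 + 46*I*j^3 + 62*j^2 - 24*I*j^2 - 28*j - 48*I*j - 56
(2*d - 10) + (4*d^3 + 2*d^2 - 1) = 4*d^3 + 2*d^2 + 2*d - 11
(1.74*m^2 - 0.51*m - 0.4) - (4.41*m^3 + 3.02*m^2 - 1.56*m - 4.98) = -4.41*m^3 - 1.28*m^2 + 1.05*m + 4.58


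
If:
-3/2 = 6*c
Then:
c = -1/4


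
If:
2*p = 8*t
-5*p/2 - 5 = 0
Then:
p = -2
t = -1/2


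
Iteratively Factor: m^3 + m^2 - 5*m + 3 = (m + 3)*(m^2 - 2*m + 1) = (m - 1)*(m + 3)*(m - 1)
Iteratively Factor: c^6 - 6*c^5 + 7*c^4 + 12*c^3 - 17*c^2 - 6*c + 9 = (c + 1)*(c^5 - 7*c^4 + 14*c^3 - 2*c^2 - 15*c + 9) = (c + 1)^2*(c^4 - 8*c^3 + 22*c^2 - 24*c + 9) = (c - 3)*(c + 1)^2*(c^3 - 5*c^2 + 7*c - 3) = (c - 3)^2*(c + 1)^2*(c^2 - 2*c + 1) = (c - 3)^2*(c - 1)*(c + 1)^2*(c - 1)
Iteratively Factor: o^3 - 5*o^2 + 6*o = (o - 3)*(o^2 - 2*o) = (o - 3)*(o - 2)*(o)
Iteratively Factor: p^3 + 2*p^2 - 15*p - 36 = (p - 4)*(p^2 + 6*p + 9) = (p - 4)*(p + 3)*(p + 3)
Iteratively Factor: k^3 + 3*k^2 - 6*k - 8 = (k + 1)*(k^2 + 2*k - 8) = (k + 1)*(k + 4)*(k - 2)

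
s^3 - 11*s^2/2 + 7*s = s*(s - 7/2)*(s - 2)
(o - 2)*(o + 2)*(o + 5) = o^3 + 5*o^2 - 4*o - 20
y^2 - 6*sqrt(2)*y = y*(y - 6*sqrt(2))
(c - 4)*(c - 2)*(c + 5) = c^3 - c^2 - 22*c + 40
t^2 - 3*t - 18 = (t - 6)*(t + 3)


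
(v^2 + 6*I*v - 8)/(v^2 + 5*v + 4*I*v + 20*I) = (v + 2*I)/(v + 5)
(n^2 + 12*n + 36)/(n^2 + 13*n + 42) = (n + 6)/(n + 7)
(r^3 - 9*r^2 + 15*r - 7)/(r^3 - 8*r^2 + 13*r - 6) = (r - 7)/(r - 6)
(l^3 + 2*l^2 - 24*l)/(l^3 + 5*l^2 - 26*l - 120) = l*(l - 4)/(l^2 - l - 20)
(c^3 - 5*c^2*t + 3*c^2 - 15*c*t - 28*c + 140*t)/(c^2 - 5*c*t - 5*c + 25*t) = (c^2 + 3*c - 28)/(c - 5)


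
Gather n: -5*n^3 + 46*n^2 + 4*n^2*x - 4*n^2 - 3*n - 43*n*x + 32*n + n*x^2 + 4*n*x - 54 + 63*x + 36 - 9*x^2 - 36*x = -5*n^3 + n^2*(4*x + 42) + n*(x^2 - 39*x + 29) - 9*x^2 + 27*x - 18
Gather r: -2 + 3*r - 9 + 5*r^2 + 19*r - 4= 5*r^2 + 22*r - 15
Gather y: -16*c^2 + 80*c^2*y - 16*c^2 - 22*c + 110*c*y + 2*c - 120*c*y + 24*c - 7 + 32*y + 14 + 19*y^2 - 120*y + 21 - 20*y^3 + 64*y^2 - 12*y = -32*c^2 + 4*c - 20*y^3 + 83*y^2 + y*(80*c^2 - 10*c - 100) + 28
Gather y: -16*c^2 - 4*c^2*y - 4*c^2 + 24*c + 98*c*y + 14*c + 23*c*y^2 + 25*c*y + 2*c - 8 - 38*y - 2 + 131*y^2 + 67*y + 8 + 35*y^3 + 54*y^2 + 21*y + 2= -20*c^2 + 40*c + 35*y^3 + y^2*(23*c + 185) + y*(-4*c^2 + 123*c + 50)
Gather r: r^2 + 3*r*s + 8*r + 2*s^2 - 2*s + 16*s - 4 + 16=r^2 + r*(3*s + 8) + 2*s^2 + 14*s + 12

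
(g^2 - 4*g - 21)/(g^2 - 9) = (g - 7)/(g - 3)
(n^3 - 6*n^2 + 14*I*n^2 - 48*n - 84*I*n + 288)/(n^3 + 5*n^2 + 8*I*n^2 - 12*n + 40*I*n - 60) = (n^2 + n*(-6 + 8*I) - 48*I)/(n^2 + n*(5 + 2*I) + 10*I)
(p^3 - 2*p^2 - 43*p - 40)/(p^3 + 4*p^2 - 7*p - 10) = (p - 8)/(p - 2)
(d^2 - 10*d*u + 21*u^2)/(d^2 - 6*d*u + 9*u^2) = (-d + 7*u)/(-d + 3*u)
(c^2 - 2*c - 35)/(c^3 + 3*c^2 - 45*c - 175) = 1/(c + 5)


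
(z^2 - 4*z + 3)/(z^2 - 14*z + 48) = (z^2 - 4*z + 3)/(z^2 - 14*z + 48)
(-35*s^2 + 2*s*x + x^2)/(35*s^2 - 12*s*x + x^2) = (7*s + x)/(-7*s + x)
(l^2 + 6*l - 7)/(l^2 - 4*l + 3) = (l + 7)/(l - 3)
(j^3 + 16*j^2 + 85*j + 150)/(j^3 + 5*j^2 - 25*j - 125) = (j + 6)/(j - 5)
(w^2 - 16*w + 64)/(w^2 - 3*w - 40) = (w - 8)/(w + 5)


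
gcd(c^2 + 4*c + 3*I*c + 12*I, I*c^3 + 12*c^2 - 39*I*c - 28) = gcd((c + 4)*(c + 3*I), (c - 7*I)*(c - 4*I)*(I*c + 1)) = 1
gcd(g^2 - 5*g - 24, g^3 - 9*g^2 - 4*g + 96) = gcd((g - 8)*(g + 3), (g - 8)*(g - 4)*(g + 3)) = g^2 - 5*g - 24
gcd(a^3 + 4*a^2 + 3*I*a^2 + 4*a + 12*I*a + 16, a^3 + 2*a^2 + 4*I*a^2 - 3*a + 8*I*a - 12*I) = a + 4*I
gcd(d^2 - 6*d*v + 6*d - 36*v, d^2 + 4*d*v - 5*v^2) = 1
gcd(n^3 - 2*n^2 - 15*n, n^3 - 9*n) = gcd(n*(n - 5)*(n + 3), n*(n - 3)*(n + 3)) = n^2 + 3*n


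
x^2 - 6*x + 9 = (x - 3)^2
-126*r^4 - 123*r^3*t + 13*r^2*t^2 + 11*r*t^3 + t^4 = (-3*r + t)*(r + t)*(6*r + t)*(7*r + t)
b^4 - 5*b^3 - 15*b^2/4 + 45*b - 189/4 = (b - 7/2)*(b - 3)*(b - 3/2)*(b + 3)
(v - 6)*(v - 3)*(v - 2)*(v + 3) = v^4 - 8*v^3 + 3*v^2 + 72*v - 108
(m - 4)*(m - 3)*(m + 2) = m^3 - 5*m^2 - 2*m + 24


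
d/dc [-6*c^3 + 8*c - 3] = 8 - 18*c^2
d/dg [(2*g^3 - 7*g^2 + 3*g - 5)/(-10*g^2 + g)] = (-20*g^4 + 4*g^3 + 23*g^2 - 100*g + 5)/(g^2*(100*g^2 - 20*g + 1))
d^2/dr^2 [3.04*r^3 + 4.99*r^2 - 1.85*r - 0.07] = 18.24*r + 9.98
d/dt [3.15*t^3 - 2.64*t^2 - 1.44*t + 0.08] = 9.45*t^2 - 5.28*t - 1.44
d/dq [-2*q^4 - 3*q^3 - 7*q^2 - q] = -8*q^3 - 9*q^2 - 14*q - 1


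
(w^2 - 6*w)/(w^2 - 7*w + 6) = w/(w - 1)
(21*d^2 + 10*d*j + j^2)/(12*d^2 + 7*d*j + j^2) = (7*d + j)/(4*d + j)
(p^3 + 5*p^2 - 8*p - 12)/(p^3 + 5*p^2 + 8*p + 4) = (p^2 + 4*p - 12)/(p^2 + 4*p + 4)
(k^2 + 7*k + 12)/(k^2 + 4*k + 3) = (k + 4)/(k + 1)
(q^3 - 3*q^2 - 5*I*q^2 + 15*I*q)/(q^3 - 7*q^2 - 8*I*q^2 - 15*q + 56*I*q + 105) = q*(q - 3)/(q^2 - q*(7 + 3*I) + 21*I)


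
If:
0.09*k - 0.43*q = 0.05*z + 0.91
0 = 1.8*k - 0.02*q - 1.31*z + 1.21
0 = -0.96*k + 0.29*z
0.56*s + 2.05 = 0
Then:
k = 0.49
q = -2.20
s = -3.66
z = 1.64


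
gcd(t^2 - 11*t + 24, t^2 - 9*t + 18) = t - 3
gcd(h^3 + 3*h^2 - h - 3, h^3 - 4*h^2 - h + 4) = h^2 - 1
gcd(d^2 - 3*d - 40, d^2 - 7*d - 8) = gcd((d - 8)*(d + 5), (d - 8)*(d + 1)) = d - 8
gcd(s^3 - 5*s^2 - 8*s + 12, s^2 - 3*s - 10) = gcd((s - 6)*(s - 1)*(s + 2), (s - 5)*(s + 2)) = s + 2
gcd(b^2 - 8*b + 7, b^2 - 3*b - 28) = b - 7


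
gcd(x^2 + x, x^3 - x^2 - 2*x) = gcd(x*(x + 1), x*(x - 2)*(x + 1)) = x^2 + x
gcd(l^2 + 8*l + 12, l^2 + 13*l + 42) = l + 6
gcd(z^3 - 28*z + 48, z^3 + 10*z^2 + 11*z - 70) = z - 2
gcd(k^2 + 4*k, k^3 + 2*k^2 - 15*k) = k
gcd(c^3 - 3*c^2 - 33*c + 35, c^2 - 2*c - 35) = c^2 - 2*c - 35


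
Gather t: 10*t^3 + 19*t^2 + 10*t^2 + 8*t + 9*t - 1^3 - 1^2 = 10*t^3 + 29*t^2 + 17*t - 2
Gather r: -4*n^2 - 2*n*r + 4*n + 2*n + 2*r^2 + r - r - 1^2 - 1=-4*n^2 - 2*n*r + 6*n + 2*r^2 - 2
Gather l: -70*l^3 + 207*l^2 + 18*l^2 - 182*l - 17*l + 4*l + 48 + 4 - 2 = -70*l^3 + 225*l^2 - 195*l + 50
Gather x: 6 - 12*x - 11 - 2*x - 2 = -14*x - 7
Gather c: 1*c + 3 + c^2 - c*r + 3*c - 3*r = c^2 + c*(4 - r) - 3*r + 3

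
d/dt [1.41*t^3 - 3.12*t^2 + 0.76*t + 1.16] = 4.23*t^2 - 6.24*t + 0.76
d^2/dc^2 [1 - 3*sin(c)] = 3*sin(c)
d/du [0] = 0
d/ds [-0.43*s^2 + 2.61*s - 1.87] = 2.61 - 0.86*s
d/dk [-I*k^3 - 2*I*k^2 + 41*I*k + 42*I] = I*(-3*k^2 - 4*k + 41)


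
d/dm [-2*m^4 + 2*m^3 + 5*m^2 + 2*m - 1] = -8*m^3 + 6*m^2 + 10*m + 2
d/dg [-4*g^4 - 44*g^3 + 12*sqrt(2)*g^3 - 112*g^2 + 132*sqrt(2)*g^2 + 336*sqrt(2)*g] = -16*g^3 - 132*g^2 + 36*sqrt(2)*g^2 - 224*g + 264*sqrt(2)*g + 336*sqrt(2)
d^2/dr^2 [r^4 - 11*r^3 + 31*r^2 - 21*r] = 12*r^2 - 66*r + 62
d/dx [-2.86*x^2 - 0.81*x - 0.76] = -5.72*x - 0.81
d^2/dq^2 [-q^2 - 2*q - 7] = -2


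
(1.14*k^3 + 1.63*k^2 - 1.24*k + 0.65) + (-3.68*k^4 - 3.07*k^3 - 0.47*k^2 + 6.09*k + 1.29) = -3.68*k^4 - 1.93*k^3 + 1.16*k^2 + 4.85*k + 1.94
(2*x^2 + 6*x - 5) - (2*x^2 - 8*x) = 14*x - 5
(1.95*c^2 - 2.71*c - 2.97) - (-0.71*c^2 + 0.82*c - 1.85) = 2.66*c^2 - 3.53*c - 1.12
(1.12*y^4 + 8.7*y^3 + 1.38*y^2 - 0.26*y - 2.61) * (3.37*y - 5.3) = 3.7744*y^5 + 23.383*y^4 - 41.4594*y^3 - 8.1902*y^2 - 7.4177*y + 13.833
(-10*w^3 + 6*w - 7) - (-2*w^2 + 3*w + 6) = -10*w^3 + 2*w^2 + 3*w - 13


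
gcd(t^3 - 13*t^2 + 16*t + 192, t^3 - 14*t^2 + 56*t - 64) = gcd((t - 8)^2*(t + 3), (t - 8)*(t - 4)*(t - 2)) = t - 8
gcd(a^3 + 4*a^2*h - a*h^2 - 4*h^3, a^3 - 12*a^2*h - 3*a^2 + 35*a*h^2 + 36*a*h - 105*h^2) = 1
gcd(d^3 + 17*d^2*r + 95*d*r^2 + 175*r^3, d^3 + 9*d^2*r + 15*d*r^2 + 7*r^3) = d + 7*r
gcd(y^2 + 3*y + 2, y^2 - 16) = 1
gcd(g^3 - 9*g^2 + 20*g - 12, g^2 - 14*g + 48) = g - 6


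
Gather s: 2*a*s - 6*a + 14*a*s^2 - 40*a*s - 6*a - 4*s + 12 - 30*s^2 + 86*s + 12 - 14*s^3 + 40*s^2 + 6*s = -12*a - 14*s^3 + s^2*(14*a + 10) + s*(88 - 38*a) + 24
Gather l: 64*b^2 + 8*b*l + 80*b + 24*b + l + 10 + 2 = 64*b^2 + 104*b + l*(8*b + 1) + 12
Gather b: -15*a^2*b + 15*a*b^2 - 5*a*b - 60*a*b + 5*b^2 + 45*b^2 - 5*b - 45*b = b^2*(15*a + 50) + b*(-15*a^2 - 65*a - 50)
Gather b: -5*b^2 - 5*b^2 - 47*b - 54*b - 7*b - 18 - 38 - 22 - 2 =-10*b^2 - 108*b - 80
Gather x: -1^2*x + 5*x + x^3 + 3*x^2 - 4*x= x^3 + 3*x^2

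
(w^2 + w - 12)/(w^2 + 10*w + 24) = (w - 3)/(w + 6)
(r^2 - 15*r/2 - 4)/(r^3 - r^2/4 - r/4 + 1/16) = 8*(r - 8)/(8*r^2 - 6*r + 1)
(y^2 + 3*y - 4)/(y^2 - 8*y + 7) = (y + 4)/(y - 7)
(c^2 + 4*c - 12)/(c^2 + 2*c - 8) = (c + 6)/(c + 4)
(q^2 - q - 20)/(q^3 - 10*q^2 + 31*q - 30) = (q + 4)/(q^2 - 5*q + 6)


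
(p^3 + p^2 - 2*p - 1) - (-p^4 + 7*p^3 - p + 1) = p^4 - 6*p^3 + p^2 - p - 2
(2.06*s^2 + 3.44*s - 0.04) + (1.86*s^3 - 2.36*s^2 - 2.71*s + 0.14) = 1.86*s^3 - 0.3*s^2 + 0.73*s + 0.1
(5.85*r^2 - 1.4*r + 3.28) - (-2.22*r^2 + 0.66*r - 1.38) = 8.07*r^2 - 2.06*r + 4.66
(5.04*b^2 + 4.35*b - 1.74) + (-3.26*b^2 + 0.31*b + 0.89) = 1.78*b^2 + 4.66*b - 0.85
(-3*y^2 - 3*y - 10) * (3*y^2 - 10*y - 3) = -9*y^4 + 21*y^3 + 9*y^2 + 109*y + 30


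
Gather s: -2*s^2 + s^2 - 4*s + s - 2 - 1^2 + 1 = -s^2 - 3*s - 2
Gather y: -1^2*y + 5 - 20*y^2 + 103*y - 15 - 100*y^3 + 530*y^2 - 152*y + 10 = -100*y^3 + 510*y^2 - 50*y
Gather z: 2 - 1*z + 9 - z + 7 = 18 - 2*z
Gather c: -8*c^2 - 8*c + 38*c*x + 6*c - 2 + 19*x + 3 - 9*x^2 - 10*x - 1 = -8*c^2 + c*(38*x - 2) - 9*x^2 + 9*x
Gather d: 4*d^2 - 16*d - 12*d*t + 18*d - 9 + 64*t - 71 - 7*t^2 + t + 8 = 4*d^2 + d*(2 - 12*t) - 7*t^2 + 65*t - 72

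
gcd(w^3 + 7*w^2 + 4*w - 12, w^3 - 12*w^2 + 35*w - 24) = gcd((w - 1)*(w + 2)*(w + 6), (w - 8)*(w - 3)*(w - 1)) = w - 1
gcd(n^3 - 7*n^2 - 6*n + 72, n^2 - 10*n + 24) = n^2 - 10*n + 24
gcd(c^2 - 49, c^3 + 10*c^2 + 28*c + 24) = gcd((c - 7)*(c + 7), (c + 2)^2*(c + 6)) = 1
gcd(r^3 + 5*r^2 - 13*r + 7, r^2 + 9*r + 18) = 1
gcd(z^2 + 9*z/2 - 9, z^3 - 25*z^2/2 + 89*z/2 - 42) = z - 3/2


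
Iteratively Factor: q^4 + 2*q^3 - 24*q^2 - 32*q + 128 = (q - 4)*(q^3 + 6*q^2 - 32) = (q - 4)*(q + 4)*(q^2 + 2*q - 8) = (q - 4)*(q + 4)^2*(q - 2)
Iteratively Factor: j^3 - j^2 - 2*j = (j - 2)*(j^2 + j) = j*(j - 2)*(j + 1)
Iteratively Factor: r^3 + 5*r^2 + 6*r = (r + 2)*(r^2 + 3*r) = (r + 2)*(r + 3)*(r)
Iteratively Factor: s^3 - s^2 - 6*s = (s + 2)*(s^2 - 3*s) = (s - 3)*(s + 2)*(s)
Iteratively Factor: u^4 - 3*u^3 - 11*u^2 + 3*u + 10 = (u + 2)*(u^3 - 5*u^2 - u + 5) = (u - 1)*(u + 2)*(u^2 - 4*u - 5) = (u - 1)*(u + 1)*(u + 2)*(u - 5)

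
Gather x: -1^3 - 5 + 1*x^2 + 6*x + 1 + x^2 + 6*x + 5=2*x^2 + 12*x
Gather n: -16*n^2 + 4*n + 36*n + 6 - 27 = -16*n^2 + 40*n - 21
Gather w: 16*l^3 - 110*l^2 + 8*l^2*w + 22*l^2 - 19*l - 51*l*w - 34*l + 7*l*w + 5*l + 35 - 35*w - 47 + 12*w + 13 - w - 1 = 16*l^3 - 88*l^2 - 48*l + w*(8*l^2 - 44*l - 24)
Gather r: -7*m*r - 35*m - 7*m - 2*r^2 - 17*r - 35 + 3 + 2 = -42*m - 2*r^2 + r*(-7*m - 17) - 30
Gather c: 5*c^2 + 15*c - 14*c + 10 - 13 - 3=5*c^2 + c - 6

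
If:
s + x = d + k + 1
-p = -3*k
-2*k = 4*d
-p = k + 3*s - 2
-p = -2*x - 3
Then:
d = 11/4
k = -11/2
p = -33/2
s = 8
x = -39/4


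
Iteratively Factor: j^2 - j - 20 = (j - 5)*(j + 4)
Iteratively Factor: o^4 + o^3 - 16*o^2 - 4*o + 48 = (o - 2)*(o^3 + 3*o^2 - 10*o - 24) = (o - 3)*(o - 2)*(o^2 + 6*o + 8) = (o - 3)*(o - 2)*(o + 2)*(o + 4)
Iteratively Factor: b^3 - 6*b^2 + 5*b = (b - 1)*(b^2 - 5*b) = (b - 5)*(b - 1)*(b)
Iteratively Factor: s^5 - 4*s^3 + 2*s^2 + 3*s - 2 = (s - 1)*(s^4 + s^3 - 3*s^2 - s + 2) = (s - 1)^2*(s^3 + 2*s^2 - s - 2) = (s - 1)^2*(s + 1)*(s^2 + s - 2) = (s - 1)^3*(s + 1)*(s + 2)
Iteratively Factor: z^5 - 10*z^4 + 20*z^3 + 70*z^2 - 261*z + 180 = (z - 5)*(z^4 - 5*z^3 - 5*z^2 + 45*z - 36) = (z - 5)*(z - 4)*(z^3 - z^2 - 9*z + 9) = (z - 5)*(z - 4)*(z - 3)*(z^2 + 2*z - 3) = (z - 5)*(z - 4)*(z - 3)*(z - 1)*(z + 3)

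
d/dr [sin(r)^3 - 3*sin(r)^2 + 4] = 3*(sin(r) - 2)*sin(r)*cos(r)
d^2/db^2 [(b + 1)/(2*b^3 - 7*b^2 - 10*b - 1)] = 2*(12*b^2 - 54*b + 83)/(8*b^6 - 108*b^5 + 474*b^4 - 621*b^3 - 237*b^2 - 27*b - 1)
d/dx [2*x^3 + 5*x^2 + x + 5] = 6*x^2 + 10*x + 1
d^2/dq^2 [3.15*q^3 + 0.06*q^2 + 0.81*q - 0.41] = 18.9*q + 0.12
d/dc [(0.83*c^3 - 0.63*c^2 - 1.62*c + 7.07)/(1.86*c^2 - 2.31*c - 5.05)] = (1.5438*c^4 - 3.8346*c^3 - 8.106*c^2 - 19.9374*c + 24.5127)/(3.4596*c^4 - 8.5932*c^3 - 13.4499*c^2 + 23.331*c + 25.5025)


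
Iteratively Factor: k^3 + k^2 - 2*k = (k + 2)*(k^2 - k) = k*(k + 2)*(k - 1)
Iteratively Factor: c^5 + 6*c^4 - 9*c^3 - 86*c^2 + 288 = (c + 4)*(c^4 + 2*c^3 - 17*c^2 - 18*c + 72) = (c - 2)*(c + 4)*(c^3 + 4*c^2 - 9*c - 36) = (c - 3)*(c - 2)*(c + 4)*(c^2 + 7*c + 12) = (c - 3)*(c - 2)*(c + 4)^2*(c + 3)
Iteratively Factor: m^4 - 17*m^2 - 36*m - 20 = (m + 1)*(m^3 - m^2 - 16*m - 20) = (m + 1)*(m + 2)*(m^2 - 3*m - 10) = (m - 5)*(m + 1)*(m + 2)*(m + 2)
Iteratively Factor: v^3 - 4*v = (v - 2)*(v^2 + 2*v) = v*(v - 2)*(v + 2)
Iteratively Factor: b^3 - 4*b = (b - 2)*(b^2 + 2*b) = (b - 2)*(b + 2)*(b)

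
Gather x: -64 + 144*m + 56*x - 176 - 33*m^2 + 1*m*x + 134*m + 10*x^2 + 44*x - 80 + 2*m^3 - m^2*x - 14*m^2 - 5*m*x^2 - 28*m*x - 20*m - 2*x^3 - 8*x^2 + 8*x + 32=2*m^3 - 47*m^2 + 258*m - 2*x^3 + x^2*(2 - 5*m) + x*(-m^2 - 27*m + 108) - 288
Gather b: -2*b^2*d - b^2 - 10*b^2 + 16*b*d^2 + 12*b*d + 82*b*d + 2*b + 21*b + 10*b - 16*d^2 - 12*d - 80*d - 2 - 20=b^2*(-2*d - 11) + b*(16*d^2 + 94*d + 33) - 16*d^2 - 92*d - 22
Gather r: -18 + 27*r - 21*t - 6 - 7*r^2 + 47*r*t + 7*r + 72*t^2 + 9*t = -7*r^2 + r*(47*t + 34) + 72*t^2 - 12*t - 24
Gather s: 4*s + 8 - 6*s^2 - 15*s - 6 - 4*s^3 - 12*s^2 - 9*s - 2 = -4*s^3 - 18*s^2 - 20*s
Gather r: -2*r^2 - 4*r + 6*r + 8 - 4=-2*r^2 + 2*r + 4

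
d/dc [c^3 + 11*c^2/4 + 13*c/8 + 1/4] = 3*c^2 + 11*c/2 + 13/8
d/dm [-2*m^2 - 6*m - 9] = -4*m - 6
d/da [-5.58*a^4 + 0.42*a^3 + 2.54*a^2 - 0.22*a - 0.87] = -22.32*a^3 + 1.26*a^2 + 5.08*a - 0.22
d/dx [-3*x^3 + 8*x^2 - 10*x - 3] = -9*x^2 + 16*x - 10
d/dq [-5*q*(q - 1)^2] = 5*(1 - 3*q)*(q - 1)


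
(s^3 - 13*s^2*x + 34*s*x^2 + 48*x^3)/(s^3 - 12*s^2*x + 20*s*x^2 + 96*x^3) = (s + x)/(s + 2*x)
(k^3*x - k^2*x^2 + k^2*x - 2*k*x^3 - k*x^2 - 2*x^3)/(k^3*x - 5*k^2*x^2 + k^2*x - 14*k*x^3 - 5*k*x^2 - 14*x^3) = (-k^2 + k*x + 2*x^2)/(-k^2 + 5*k*x + 14*x^2)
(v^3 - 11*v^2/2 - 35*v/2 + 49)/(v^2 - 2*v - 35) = (v^2 + 3*v/2 - 7)/(v + 5)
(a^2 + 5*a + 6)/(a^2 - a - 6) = (a + 3)/(a - 3)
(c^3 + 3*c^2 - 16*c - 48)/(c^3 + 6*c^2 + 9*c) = (c^2 - 16)/(c*(c + 3))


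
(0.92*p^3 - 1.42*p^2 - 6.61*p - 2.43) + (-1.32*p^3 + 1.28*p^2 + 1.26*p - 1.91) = -0.4*p^3 - 0.14*p^2 - 5.35*p - 4.34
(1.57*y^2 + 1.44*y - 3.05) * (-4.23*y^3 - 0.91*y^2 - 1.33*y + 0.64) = -6.6411*y^5 - 7.5199*y^4 + 9.503*y^3 + 1.8651*y^2 + 4.9781*y - 1.952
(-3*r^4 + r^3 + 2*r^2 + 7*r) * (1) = -3*r^4 + r^3 + 2*r^2 + 7*r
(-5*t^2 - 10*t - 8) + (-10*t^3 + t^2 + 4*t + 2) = -10*t^3 - 4*t^2 - 6*t - 6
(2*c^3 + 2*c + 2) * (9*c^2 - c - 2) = 18*c^5 - 2*c^4 + 14*c^3 + 16*c^2 - 6*c - 4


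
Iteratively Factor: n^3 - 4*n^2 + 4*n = (n - 2)*(n^2 - 2*n) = n*(n - 2)*(n - 2)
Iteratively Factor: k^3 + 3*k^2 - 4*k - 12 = (k + 3)*(k^2 - 4) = (k - 2)*(k + 3)*(k + 2)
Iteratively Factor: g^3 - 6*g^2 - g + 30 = (g + 2)*(g^2 - 8*g + 15) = (g - 3)*(g + 2)*(g - 5)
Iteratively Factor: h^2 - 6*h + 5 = (h - 1)*(h - 5)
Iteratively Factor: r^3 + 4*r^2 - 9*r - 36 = (r - 3)*(r^2 + 7*r + 12) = (r - 3)*(r + 3)*(r + 4)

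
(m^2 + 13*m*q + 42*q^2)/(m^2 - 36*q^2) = (-m - 7*q)/(-m + 6*q)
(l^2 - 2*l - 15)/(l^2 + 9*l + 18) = (l - 5)/(l + 6)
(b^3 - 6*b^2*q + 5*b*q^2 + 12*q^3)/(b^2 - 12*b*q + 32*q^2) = (-b^2 + 2*b*q + 3*q^2)/(-b + 8*q)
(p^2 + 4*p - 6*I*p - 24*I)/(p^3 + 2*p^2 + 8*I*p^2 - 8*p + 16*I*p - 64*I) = (p - 6*I)/(p^2 + p*(-2 + 8*I) - 16*I)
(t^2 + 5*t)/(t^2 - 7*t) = (t + 5)/(t - 7)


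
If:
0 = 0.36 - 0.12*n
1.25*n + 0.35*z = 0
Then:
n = 3.00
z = -10.71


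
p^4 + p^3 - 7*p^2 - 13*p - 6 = (p - 3)*(p + 1)^2*(p + 2)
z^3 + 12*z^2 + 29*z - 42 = (z - 1)*(z + 6)*(z + 7)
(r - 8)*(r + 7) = r^2 - r - 56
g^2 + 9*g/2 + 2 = (g + 1/2)*(g + 4)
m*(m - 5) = m^2 - 5*m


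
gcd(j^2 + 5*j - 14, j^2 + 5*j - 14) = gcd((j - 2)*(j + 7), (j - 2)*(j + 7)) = j^2 + 5*j - 14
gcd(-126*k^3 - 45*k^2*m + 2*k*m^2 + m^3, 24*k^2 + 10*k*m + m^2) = 6*k + m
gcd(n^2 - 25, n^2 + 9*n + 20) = n + 5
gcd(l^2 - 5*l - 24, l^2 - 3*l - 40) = l - 8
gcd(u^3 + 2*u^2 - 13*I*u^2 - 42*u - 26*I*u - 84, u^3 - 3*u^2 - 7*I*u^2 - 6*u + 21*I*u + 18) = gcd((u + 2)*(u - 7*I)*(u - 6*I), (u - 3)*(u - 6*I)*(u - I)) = u - 6*I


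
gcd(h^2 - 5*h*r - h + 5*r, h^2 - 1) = h - 1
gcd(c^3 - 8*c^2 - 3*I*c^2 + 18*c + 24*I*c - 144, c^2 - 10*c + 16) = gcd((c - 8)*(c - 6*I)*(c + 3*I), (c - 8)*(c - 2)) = c - 8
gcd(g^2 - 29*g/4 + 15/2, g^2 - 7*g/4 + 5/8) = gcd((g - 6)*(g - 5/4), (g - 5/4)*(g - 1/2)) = g - 5/4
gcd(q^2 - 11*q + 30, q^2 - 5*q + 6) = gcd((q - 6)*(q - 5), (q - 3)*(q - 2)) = 1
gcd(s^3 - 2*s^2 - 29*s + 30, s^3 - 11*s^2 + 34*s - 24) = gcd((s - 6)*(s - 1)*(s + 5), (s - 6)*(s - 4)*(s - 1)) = s^2 - 7*s + 6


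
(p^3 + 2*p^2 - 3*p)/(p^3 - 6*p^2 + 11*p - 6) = p*(p + 3)/(p^2 - 5*p + 6)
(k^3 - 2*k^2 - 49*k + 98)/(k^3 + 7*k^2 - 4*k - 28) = (k - 7)/(k + 2)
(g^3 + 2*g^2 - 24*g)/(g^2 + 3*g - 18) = g*(g - 4)/(g - 3)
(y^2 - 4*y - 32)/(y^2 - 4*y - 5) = (-y^2 + 4*y + 32)/(-y^2 + 4*y + 5)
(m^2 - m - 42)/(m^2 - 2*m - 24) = (-m^2 + m + 42)/(-m^2 + 2*m + 24)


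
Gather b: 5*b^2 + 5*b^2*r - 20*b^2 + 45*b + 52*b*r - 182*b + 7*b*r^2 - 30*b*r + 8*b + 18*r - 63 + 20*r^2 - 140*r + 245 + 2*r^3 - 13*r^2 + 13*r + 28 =b^2*(5*r - 15) + b*(7*r^2 + 22*r - 129) + 2*r^3 + 7*r^2 - 109*r + 210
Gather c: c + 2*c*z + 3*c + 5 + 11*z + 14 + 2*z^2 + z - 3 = c*(2*z + 4) + 2*z^2 + 12*z + 16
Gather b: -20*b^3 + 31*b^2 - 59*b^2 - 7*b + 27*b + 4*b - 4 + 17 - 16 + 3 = -20*b^3 - 28*b^2 + 24*b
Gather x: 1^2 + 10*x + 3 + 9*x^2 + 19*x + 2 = 9*x^2 + 29*x + 6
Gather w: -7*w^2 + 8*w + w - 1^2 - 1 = -7*w^2 + 9*w - 2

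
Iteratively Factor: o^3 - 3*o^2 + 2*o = (o - 1)*(o^2 - 2*o) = (o - 2)*(o - 1)*(o)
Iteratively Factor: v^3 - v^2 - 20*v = (v + 4)*(v^2 - 5*v) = (v - 5)*(v + 4)*(v)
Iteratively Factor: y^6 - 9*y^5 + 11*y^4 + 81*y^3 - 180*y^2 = (y)*(y^5 - 9*y^4 + 11*y^3 + 81*y^2 - 180*y) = y*(y - 3)*(y^4 - 6*y^3 - 7*y^2 + 60*y) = y*(y - 4)*(y - 3)*(y^3 - 2*y^2 - 15*y) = y*(y - 4)*(y - 3)*(y + 3)*(y^2 - 5*y) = y^2*(y - 4)*(y - 3)*(y + 3)*(y - 5)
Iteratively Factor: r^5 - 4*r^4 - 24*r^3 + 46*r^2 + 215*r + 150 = (r + 3)*(r^4 - 7*r^3 - 3*r^2 + 55*r + 50) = (r - 5)*(r + 3)*(r^3 - 2*r^2 - 13*r - 10) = (r - 5)^2*(r + 3)*(r^2 + 3*r + 2) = (r - 5)^2*(r + 2)*(r + 3)*(r + 1)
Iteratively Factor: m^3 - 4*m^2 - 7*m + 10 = (m - 5)*(m^2 + m - 2) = (m - 5)*(m - 1)*(m + 2)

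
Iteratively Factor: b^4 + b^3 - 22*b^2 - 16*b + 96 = (b + 3)*(b^3 - 2*b^2 - 16*b + 32) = (b + 3)*(b + 4)*(b^2 - 6*b + 8) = (b - 4)*(b + 3)*(b + 4)*(b - 2)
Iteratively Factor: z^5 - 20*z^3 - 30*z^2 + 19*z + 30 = (z - 1)*(z^4 + z^3 - 19*z^2 - 49*z - 30) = (z - 1)*(z + 3)*(z^3 - 2*z^2 - 13*z - 10) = (z - 5)*(z - 1)*(z + 3)*(z^2 + 3*z + 2) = (z - 5)*(z - 1)*(z + 1)*(z + 3)*(z + 2)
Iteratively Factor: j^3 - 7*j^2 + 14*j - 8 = (j - 4)*(j^2 - 3*j + 2) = (j - 4)*(j - 2)*(j - 1)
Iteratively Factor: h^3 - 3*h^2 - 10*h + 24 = (h + 3)*(h^2 - 6*h + 8) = (h - 4)*(h + 3)*(h - 2)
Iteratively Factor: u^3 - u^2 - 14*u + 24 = (u - 2)*(u^2 + u - 12) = (u - 3)*(u - 2)*(u + 4)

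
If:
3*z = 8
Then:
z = 8/3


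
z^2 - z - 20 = (z - 5)*(z + 4)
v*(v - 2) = v^2 - 2*v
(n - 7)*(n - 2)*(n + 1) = n^3 - 8*n^2 + 5*n + 14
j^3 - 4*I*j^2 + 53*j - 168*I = (j - 8*I)*(j - 3*I)*(j + 7*I)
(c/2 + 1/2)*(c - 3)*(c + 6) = c^3/2 + 2*c^2 - 15*c/2 - 9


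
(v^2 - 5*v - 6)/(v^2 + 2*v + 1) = (v - 6)/(v + 1)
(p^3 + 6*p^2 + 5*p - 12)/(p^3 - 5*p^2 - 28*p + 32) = (p + 3)/(p - 8)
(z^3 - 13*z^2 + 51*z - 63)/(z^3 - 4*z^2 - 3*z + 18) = (z - 7)/(z + 2)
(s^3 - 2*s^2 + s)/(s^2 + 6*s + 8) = s*(s^2 - 2*s + 1)/(s^2 + 6*s + 8)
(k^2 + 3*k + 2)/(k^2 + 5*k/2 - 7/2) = 2*(k^2 + 3*k + 2)/(2*k^2 + 5*k - 7)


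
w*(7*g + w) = 7*g*w + w^2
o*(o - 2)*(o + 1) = o^3 - o^2 - 2*o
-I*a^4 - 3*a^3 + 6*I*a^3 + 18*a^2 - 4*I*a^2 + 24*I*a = a*(a - 6)*(a - 4*I)*(-I*a + 1)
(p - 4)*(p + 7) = p^2 + 3*p - 28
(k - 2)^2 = k^2 - 4*k + 4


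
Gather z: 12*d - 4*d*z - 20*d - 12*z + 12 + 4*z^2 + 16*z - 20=-8*d + 4*z^2 + z*(4 - 4*d) - 8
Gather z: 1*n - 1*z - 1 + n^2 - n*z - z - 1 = n^2 + n + z*(-n - 2) - 2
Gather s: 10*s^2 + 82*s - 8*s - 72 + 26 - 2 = 10*s^2 + 74*s - 48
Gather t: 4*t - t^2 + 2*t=-t^2 + 6*t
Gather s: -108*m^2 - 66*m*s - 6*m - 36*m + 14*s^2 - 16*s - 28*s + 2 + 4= -108*m^2 - 42*m + 14*s^2 + s*(-66*m - 44) + 6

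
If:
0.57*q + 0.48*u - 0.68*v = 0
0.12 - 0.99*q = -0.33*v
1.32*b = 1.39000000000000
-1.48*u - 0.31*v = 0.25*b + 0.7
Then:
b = 1.05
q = -0.02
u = -0.56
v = -0.41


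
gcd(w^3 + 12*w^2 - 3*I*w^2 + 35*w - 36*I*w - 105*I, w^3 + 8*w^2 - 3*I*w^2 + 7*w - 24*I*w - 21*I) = w^2 + w*(7 - 3*I) - 21*I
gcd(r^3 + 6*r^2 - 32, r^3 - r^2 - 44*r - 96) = r + 4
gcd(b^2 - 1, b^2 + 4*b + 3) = b + 1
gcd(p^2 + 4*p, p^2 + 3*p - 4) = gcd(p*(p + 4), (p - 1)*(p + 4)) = p + 4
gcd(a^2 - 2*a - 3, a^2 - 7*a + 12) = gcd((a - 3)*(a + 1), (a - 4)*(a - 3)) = a - 3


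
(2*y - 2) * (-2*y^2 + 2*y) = -4*y^3 + 8*y^2 - 4*y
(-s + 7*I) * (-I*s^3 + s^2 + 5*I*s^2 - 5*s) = I*s^4 + 6*s^3 - 5*I*s^3 - 30*s^2 + 7*I*s^2 - 35*I*s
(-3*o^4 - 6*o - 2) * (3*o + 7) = -9*o^5 - 21*o^4 - 18*o^2 - 48*o - 14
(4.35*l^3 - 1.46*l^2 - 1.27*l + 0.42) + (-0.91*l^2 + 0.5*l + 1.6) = 4.35*l^3 - 2.37*l^2 - 0.77*l + 2.02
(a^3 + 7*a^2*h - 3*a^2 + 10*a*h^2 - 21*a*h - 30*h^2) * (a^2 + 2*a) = a^5 + 7*a^4*h - a^4 + 10*a^3*h^2 - 7*a^3*h - 6*a^3 - 10*a^2*h^2 - 42*a^2*h - 60*a*h^2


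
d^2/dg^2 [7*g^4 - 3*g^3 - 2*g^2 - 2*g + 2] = 84*g^2 - 18*g - 4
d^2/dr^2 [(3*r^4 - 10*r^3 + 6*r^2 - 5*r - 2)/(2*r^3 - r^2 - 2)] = 2*(7*r^6 - 24*r^5 - 240*r^4 + 215*r^3 - 90*r^2 - 114*r + 28)/(8*r^9 - 12*r^8 + 6*r^7 - 25*r^6 + 24*r^5 - 6*r^4 + 24*r^3 - 12*r^2 - 8)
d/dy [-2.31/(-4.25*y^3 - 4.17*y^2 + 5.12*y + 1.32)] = (-29.4525*y^2 - 19.2654*y + 11.8272)/(4.25*y^3 + 4.17*y^2 - 5.12*y - 1.32)^2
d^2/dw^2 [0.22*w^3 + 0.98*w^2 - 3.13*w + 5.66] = 1.32*w + 1.96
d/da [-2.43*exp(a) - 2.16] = -2.43*exp(a)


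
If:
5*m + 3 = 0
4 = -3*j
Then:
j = -4/3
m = -3/5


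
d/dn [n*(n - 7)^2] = (n - 7)*(3*n - 7)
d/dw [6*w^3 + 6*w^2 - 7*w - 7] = 18*w^2 + 12*w - 7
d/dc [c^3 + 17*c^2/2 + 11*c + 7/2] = 3*c^2 + 17*c + 11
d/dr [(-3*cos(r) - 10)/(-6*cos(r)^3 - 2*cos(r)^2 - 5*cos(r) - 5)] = 4*(36*cos(r)^3 + 186*cos(r)^2 + 40*cos(r) + 35)*sin(r)/(-4*sin(r)^2 + 19*cos(r) + 3*cos(3*r) + 14)^2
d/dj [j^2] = 2*j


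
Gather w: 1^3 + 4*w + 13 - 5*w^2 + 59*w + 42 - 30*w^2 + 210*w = -35*w^2 + 273*w + 56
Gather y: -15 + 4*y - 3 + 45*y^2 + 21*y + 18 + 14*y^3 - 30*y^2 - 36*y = 14*y^3 + 15*y^2 - 11*y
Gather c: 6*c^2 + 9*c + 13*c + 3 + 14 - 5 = 6*c^2 + 22*c + 12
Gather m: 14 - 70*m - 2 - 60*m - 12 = -130*m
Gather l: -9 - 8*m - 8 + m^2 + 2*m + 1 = m^2 - 6*m - 16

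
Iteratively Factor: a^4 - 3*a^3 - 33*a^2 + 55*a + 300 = (a + 4)*(a^3 - 7*a^2 - 5*a + 75) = (a + 3)*(a + 4)*(a^2 - 10*a + 25) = (a - 5)*(a + 3)*(a + 4)*(a - 5)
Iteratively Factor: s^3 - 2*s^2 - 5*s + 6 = (s - 3)*(s^2 + s - 2) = (s - 3)*(s - 1)*(s + 2)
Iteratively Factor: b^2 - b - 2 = (b + 1)*(b - 2)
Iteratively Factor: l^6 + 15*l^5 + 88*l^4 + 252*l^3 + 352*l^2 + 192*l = (l + 2)*(l^5 + 13*l^4 + 62*l^3 + 128*l^2 + 96*l) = (l + 2)^2*(l^4 + 11*l^3 + 40*l^2 + 48*l) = (l + 2)^2*(l + 4)*(l^3 + 7*l^2 + 12*l) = (l + 2)^2*(l + 4)^2*(l^2 + 3*l) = (l + 2)^2*(l + 3)*(l + 4)^2*(l)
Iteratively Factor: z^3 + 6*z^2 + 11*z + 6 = (z + 3)*(z^2 + 3*z + 2) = (z + 2)*(z + 3)*(z + 1)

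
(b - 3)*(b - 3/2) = b^2 - 9*b/2 + 9/2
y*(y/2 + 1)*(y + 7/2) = y^3/2 + 11*y^2/4 + 7*y/2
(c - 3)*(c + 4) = c^2 + c - 12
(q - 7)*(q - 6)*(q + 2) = q^3 - 11*q^2 + 16*q + 84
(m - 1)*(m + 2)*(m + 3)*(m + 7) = m^4 + 11*m^3 + 29*m^2 + m - 42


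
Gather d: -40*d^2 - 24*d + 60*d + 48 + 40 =-40*d^2 + 36*d + 88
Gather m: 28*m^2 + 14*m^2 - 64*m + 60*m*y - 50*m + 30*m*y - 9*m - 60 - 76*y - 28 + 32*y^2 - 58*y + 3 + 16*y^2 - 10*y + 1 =42*m^2 + m*(90*y - 123) + 48*y^2 - 144*y - 84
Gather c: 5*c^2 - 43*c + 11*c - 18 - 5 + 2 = 5*c^2 - 32*c - 21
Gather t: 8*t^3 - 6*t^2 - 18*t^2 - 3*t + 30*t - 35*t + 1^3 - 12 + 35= 8*t^3 - 24*t^2 - 8*t + 24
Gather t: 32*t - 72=32*t - 72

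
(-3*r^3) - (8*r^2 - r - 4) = -3*r^3 - 8*r^2 + r + 4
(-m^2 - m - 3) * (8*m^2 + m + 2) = -8*m^4 - 9*m^3 - 27*m^2 - 5*m - 6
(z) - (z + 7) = -7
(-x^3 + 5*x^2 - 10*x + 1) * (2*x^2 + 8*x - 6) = -2*x^5 + 2*x^4 + 26*x^3 - 108*x^2 + 68*x - 6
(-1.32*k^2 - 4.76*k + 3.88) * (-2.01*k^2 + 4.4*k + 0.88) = 2.6532*k^4 + 3.7596*k^3 - 29.9044*k^2 + 12.8832*k + 3.4144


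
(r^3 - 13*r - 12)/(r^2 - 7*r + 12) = (r^2 + 4*r + 3)/(r - 3)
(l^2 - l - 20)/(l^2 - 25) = (l + 4)/(l + 5)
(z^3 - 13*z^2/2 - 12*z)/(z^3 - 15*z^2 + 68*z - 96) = z*(2*z + 3)/(2*(z^2 - 7*z + 12))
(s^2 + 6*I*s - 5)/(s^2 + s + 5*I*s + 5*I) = (s + I)/(s + 1)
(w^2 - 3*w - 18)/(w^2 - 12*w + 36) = (w + 3)/(w - 6)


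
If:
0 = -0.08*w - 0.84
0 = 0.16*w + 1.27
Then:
No Solution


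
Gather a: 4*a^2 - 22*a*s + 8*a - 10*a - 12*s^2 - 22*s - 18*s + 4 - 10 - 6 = 4*a^2 + a*(-22*s - 2) - 12*s^2 - 40*s - 12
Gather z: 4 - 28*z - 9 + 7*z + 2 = -21*z - 3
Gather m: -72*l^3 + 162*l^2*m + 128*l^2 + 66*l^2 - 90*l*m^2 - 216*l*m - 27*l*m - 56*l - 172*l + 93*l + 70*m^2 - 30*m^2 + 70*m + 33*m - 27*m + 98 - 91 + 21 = -72*l^3 + 194*l^2 - 135*l + m^2*(40 - 90*l) + m*(162*l^2 - 243*l + 76) + 28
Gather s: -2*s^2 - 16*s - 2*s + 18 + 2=-2*s^2 - 18*s + 20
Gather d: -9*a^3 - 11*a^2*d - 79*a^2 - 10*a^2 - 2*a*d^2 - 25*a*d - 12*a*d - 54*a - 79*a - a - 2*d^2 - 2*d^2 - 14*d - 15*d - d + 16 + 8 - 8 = -9*a^3 - 89*a^2 - 134*a + d^2*(-2*a - 4) + d*(-11*a^2 - 37*a - 30) + 16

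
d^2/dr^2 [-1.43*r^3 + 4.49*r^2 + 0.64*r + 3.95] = 8.98 - 8.58*r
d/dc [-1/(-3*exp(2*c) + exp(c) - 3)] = (1 - 6*exp(c))*exp(c)/(3*exp(2*c) - exp(c) + 3)^2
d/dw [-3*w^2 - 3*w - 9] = -6*w - 3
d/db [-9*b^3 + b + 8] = 1 - 27*b^2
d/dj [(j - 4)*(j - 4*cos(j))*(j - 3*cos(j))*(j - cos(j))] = (j - 4)*(j - 4*cos(j))*(j - 3*cos(j))*(sin(j) + 1) + (j - 4)*(j - 4*cos(j))*(j - cos(j))*(3*sin(j) + 1) + (j - 4)*(j - 3*cos(j))*(j - cos(j))*(4*sin(j) + 1) + (j - 4*cos(j))*(j - 3*cos(j))*(j - cos(j))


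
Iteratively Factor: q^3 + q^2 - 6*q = (q - 2)*(q^2 + 3*q) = (q - 2)*(q + 3)*(q)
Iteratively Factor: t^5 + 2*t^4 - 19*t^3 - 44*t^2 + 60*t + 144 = (t + 2)*(t^4 - 19*t^2 - 6*t + 72) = (t + 2)*(t + 3)*(t^3 - 3*t^2 - 10*t + 24) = (t + 2)*(t + 3)^2*(t^2 - 6*t + 8) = (t - 4)*(t + 2)*(t + 3)^2*(t - 2)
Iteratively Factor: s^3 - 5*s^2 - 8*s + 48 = (s - 4)*(s^2 - s - 12) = (s - 4)^2*(s + 3)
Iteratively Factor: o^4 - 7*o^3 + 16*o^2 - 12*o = (o - 3)*(o^3 - 4*o^2 + 4*o) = (o - 3)*(o - 2)*(o^2 - 2*o) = o*(o - 3)*(o - 2)*(o - 2)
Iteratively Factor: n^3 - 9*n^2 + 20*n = (n - 5)*(n^2 - 4*n) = (n - 5)*(n - 4)*(n)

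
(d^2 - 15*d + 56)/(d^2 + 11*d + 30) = (d^2 - 15*d + 56)/(d^2 + 11*d + 30)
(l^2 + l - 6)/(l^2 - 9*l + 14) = (l + 3)/(l - 7)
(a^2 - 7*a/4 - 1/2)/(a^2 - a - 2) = (a + 1/4)/(a + 1)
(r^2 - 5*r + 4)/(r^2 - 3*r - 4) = (r - 1)/(r + 1)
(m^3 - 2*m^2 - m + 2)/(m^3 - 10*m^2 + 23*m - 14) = (m + 1)/(m - 7)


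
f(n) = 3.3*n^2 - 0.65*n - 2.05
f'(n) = 6.6*n - 0.65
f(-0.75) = 0.29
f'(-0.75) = -5.60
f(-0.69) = -0.03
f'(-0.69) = -5.20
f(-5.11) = 87.44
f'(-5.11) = -34.38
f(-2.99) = 29.40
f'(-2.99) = -20.38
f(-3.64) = 44.04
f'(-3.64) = -24.67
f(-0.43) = -1.16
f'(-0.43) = -3.49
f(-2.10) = 13.87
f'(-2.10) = -14.51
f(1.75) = 6.92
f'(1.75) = 10.90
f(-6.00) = 120.65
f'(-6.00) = -40.25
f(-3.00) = 29.60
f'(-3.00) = -20.45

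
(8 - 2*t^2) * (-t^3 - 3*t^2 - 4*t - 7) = 2*t^5 + 6*t^4 - 10*t^2 - 32*t - 56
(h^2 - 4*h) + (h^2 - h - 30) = 2*h^2 - 5*h - 30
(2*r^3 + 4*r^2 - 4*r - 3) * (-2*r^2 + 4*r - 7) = -4*r^5 + 10*r^3 - 38*r^2 + 16*r + 21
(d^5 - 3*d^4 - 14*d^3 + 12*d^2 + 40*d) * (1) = d^5 - 3*d^4 - 14*d^3 + 12*d^2 + 40*d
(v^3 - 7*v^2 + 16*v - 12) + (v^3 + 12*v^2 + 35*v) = 2*v^3 + 5*v^2 + 51*v - 12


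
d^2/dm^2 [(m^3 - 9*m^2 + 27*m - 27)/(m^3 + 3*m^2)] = 6*(-4*m^4 + 27*m^3 + 27*m^2 - 135*m - 243)/(m^4*(m^3 + 9*m^2 + 27*m + 27))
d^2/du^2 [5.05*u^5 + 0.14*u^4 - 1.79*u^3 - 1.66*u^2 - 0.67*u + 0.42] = 101.0*u^3 + 1.68*u^2 - 10.74*u - 3.32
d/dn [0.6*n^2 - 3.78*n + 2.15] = 1.2*n - 3.78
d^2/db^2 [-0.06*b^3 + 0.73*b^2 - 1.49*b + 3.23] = 1.46 - 0.36*b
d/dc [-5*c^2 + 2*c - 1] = 2 - 10*c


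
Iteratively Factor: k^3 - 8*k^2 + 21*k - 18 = (k - 3)*(k^2 - 5*k + 6) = (k - 3)^2*(k - 2)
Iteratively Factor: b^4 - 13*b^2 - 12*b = (b)*(b^3 - 13*b - 12) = b*(b - 4)*(b^2 + 4*b + 3) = b*(b - 4)*(b + 1)*(b + 3)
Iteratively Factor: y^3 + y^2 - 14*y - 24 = (y + 2)*(y^2 - y - 12) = (y + 2)*(y + 3)*(y - 4)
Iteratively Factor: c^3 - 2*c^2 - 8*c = (c + 2)*(c^2 - 4*c) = (c - 4)*(c + 2)*(c)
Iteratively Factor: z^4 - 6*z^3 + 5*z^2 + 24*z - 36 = (z + 2)*(z^3 - 8*z^2 + 21*z - 18) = (z - 3)*(z + 2)*(z^2 - 5*z + 6) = (z - 3)^2*(z + 2)*(z - 2)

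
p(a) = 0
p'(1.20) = 0.00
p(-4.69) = 0.00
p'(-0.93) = 0.00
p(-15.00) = 0.00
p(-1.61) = 0.00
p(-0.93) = 0.00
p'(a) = 0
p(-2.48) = 0.00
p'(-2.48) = 0.00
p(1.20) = 0.00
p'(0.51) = 0.00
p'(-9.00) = 0.00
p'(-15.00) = 0.00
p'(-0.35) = 0.00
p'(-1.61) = 0.00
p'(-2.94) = 0.00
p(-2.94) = 0.00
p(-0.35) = 0.00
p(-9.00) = 0.00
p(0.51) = 0.00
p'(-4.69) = 0.00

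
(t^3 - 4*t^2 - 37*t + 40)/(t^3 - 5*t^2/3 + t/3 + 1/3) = 3*(t^2 - 3*t - 40)/(3*t^2 - 2*t - 1)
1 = 1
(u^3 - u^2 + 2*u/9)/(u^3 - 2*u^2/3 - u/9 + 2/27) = 3*u/(3*u + 1)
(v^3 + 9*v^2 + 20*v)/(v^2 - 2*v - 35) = v*(v + 4)/(v - 7)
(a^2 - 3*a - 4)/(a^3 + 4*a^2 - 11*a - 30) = (a^2 - 3*a - 4)/(a^3 + 4*a^2 - 11*a - 30)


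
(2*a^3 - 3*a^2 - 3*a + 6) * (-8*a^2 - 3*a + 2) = -16*a^5 + 18*a^4 + 37*a^3 - 45*a^2 - 24*a + 12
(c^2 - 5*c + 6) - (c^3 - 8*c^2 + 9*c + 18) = -c^3 + 9*c^2 - 14*c - 12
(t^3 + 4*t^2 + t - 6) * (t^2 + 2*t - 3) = t^5 + 6*t^4 + 6*t^3 - 16*t^2 - 15*t + 18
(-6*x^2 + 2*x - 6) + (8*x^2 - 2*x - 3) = 2*x^2 - 9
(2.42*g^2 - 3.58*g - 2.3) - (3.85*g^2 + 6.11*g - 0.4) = -1.43*g^2 - 9.69*g - 1.9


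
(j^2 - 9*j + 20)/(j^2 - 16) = (j - 5)/(j + 4)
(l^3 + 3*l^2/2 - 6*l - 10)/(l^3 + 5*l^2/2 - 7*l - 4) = (2*l^3 + 3*l^2 - 12*l - 20)/(2*l^3 + 5*l^2 - 14*l - 8)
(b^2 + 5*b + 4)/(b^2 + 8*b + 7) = (b + 4)/(b + 7)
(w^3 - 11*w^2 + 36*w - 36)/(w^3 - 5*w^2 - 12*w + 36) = (w - 3)/(w + 3)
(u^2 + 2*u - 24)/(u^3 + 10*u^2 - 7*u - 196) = (u + 6)/(u^2 + 14*u + 49)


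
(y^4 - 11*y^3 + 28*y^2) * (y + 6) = y^5 - 5*y^4 - 38*y^3 + 168*y^2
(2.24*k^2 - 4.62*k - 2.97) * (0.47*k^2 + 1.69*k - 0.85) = 1.0528*k^4 + 1.6142*k^3 - 11.1077*k^2 - 1.0923*k + 2.5245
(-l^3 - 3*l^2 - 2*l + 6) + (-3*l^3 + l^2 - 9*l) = -4*l^3 - 2*l^2 - 11*l + 6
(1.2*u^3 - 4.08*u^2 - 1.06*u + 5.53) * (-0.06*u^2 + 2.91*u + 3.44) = -0.072*u^5 + 3.7368*u^4 - 7.6812*u^3 - 17.4516*u^2 + 12.4459*u + 19.0232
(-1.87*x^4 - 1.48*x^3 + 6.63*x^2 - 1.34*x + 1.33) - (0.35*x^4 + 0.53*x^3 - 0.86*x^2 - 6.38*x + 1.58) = -2.22*x^4 - 2.01*x^3 + 7.49*x^2 + 5.04*x - 0.25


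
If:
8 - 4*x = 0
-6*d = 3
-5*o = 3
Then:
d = -1/2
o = -3/5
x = 2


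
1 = 1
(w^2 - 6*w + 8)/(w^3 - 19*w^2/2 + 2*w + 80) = 2*(w - 2)/(2*w^2 - 11*w - 40)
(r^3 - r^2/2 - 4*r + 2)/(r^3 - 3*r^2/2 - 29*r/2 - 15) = (2*r^2 - 5*r + 2)/(2*r^2 - 7*r - 15)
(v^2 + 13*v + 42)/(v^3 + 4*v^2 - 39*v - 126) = (v + 6)/(v^2 - 3*v - 18)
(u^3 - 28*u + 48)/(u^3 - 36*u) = (u^2 - 6*u + 8)/(u*(u - 6))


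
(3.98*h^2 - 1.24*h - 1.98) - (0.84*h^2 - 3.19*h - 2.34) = 3.14*h^2 + 1.95*h + 0.36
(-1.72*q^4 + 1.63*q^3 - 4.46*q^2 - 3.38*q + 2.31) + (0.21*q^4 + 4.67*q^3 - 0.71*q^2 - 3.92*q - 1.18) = -1.51*q^4 + 6.3*q^3 - 5.17*q^2 - 7.3*q + 1.13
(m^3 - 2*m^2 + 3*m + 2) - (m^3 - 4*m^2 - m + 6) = 2*m^2 + 4*m - 4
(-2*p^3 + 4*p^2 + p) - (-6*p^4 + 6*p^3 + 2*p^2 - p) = 6*p^4 - 8*p^3 + 2*p^2 + 2*p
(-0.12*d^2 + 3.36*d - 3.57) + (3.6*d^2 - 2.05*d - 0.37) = 3.48*d^2 + 1.31*d - 3.94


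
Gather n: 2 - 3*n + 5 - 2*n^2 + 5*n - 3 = -2*n^2 + 2*n + 4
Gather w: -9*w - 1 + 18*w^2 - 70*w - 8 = 18*w^2 - 79*w - 9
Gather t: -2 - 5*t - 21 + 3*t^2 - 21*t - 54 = 3*t^2 - 26*t - 77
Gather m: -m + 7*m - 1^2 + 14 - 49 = 6*m - 36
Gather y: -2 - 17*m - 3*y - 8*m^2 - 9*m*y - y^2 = -8*m^2 - 17*m - y^2 + y*(-9*m - 3) - 2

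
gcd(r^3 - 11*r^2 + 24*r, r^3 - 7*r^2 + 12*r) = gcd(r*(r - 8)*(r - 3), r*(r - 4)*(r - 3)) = r^2 - 3*r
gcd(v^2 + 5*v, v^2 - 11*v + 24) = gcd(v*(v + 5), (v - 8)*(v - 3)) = 1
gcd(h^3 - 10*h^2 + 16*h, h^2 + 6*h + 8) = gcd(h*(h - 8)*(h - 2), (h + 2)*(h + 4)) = 1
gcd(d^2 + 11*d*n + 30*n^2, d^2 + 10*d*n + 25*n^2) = d + 5*n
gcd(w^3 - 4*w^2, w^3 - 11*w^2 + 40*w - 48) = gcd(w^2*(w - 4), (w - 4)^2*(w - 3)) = w - 4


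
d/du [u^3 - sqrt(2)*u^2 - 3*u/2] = 3*u^2 - 2*sqrt(2)*u - 3/2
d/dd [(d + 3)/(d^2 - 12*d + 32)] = (d^2 - 12*d - 2*(d - 6)*(d + 3) + 32)/(d^2 - 12*d + 32)^2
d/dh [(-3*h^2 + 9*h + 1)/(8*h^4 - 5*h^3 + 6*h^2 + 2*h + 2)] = (48*h^5 - 231*h^4 + 58*h^3 - 45*h^2 - 24*h + 16)/(64*h^8 - 80*h^7 + 121*h^6 - 28*h^5 + 48*h^4 + 4*h^3 + 28*h^2 + 8*h + 4)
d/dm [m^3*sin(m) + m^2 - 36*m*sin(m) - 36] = m^3*cos(m) + 3*m^2*sin(m) - 36*m*cos(m) + 2*m - 36*sin(m)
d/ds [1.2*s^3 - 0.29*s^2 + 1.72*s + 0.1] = 3.6*s^2 - 0.58*s + 1.72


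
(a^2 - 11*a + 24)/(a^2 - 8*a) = (a - 3)/a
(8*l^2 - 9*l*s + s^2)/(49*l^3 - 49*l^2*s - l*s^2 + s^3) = (-8*l + s)/(-49*l^2 + s^2)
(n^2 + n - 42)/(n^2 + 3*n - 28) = (n - 6)/(n - 4)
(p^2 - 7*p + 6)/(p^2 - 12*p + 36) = (p - 1)/(p - 6)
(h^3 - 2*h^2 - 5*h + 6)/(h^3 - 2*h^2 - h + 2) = (h^2 - h - 6)/(h^2 - h - 2)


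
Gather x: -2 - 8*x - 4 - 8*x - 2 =-16*x - 8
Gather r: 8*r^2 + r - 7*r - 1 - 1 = 8*r^2 - 6*r - 2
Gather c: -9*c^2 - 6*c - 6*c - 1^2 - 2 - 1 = -9*c^2 - 12*c - 4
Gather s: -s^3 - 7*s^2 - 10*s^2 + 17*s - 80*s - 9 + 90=-s^3 - 17*s^2 - 63*s + 81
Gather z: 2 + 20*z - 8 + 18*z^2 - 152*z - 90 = 18*z^2 - 132*z - 96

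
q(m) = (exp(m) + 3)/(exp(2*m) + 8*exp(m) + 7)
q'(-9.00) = 0.00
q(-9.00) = 0.43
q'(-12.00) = 0.00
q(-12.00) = 0.43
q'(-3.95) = -0.01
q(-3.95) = 0.42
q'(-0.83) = -0.08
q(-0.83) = 0.32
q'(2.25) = -0.05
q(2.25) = 0.07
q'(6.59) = -0.00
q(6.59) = 0.00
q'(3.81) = -0.02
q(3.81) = 0.02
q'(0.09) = -0.09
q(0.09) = 0.24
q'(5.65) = -0.00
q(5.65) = 0.00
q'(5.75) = -0.00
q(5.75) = 0.00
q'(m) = (exp(m) + 3)*(-2*exp(2*m) - 8*exp(m))/(exp(2*m) + 8*exp(m) + 7)^2 + exp(m)/(exp(2*m) + 8*exp(m) + 7) = (-2*(exp(m) + 3)*(exp(m) + 4) + exp(2*m) + 8*exp(m) + 7)*exp(m)/(exp(2*m) + 8*exp(m) + 7)^2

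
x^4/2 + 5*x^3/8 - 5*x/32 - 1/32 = (x/2 + 1/4)*(x - 1/2)*(x + 1/4)*(x + 1)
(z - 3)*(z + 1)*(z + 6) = z^3 + 4*z^2 - 15*z - 18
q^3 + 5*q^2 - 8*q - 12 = (q - 2)*(q + 1)*(q + 6)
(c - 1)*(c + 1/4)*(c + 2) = c^3 + 5*c^2/4 - 7*c/4 - 1/2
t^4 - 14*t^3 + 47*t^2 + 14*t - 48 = (t - 8)*(t - 6)*(t - 1)*(t + 1)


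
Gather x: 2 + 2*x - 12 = 2*x - 10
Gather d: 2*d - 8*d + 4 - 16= -6*d - 12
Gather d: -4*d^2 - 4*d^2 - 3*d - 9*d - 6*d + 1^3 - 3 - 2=-8*d^2 - 18*d - 4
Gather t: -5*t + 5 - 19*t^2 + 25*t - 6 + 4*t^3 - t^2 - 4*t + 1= 4*t^3 - 20*t^2 + 16*t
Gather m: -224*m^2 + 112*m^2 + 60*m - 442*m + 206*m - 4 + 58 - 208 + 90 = -112*m^2 - 176*m - 64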